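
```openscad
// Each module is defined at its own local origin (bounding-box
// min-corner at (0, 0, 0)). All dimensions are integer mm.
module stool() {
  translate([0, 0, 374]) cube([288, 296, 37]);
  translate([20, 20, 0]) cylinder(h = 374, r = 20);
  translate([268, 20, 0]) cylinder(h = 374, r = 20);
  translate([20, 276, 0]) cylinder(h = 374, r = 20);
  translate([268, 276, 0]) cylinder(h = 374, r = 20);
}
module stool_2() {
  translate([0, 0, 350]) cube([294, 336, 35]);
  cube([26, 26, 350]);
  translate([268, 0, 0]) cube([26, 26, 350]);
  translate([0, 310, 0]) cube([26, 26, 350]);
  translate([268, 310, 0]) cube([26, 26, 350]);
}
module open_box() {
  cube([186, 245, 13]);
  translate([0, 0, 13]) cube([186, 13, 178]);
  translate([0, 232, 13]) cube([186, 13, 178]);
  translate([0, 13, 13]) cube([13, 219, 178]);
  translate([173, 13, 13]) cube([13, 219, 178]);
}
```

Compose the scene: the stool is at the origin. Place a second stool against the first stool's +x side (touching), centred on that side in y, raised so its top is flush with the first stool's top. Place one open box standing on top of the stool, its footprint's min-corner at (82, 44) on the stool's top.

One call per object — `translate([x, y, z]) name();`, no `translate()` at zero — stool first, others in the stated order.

stool();
translate([288, -20, 26]) stool_2();
translate([82, 44, 411]) open_box();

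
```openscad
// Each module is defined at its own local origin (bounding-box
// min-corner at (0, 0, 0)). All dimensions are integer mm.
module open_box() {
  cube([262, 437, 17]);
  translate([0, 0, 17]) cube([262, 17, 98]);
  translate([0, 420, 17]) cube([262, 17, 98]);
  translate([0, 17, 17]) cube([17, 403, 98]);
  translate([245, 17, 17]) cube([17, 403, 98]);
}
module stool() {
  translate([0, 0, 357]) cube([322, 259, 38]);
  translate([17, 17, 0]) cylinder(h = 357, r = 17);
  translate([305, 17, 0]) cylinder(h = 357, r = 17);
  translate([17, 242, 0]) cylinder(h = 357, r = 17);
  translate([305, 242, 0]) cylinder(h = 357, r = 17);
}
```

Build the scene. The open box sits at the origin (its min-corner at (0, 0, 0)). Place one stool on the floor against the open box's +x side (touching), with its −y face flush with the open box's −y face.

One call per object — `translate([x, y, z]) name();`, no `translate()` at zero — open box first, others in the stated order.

open_box();
translate([262, 0, 0]) stool();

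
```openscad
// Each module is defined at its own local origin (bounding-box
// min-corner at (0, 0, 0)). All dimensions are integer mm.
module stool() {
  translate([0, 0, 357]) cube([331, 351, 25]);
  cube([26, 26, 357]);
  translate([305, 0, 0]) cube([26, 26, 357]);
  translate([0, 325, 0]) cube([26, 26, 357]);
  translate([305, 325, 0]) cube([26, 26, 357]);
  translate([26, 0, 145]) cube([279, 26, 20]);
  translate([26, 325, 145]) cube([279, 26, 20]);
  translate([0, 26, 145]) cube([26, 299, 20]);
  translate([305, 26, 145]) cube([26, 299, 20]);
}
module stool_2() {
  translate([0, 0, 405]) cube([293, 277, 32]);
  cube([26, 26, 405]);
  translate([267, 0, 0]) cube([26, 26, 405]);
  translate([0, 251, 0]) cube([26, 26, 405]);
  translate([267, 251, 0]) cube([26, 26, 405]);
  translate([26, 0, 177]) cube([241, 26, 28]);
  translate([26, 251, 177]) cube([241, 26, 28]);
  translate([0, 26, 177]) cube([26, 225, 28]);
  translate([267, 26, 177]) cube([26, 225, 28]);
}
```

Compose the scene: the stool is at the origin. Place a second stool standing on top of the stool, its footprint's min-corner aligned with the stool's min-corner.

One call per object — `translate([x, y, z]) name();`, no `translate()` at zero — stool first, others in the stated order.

stool();
translate([0, 0, 382]) stool_2();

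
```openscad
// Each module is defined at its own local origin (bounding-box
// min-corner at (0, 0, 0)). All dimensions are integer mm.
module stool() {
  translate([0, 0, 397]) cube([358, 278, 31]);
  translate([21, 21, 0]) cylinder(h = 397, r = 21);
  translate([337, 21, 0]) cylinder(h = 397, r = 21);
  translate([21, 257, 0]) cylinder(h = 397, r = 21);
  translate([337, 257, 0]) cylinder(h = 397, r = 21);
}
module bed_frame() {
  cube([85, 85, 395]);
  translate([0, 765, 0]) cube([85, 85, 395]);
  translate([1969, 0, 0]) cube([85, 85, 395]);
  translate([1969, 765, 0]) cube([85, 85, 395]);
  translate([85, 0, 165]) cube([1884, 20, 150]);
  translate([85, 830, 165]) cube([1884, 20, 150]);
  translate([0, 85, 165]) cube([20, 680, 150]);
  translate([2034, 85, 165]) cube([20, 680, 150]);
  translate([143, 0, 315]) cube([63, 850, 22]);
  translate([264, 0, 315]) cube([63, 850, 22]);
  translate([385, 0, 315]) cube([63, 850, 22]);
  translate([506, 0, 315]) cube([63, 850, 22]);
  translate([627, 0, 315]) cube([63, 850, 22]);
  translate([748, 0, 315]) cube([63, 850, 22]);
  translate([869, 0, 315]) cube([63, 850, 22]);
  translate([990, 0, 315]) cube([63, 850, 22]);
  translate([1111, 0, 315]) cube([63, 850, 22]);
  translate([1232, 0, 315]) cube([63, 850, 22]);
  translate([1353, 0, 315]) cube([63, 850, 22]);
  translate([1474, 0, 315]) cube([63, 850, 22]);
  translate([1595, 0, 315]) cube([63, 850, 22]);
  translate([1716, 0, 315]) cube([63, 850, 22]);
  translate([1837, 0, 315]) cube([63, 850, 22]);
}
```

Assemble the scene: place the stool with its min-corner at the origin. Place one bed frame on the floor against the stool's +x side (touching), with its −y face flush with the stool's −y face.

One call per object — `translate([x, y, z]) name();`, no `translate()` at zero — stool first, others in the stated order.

stool();
translate([358, 0, 0]) bed_frame();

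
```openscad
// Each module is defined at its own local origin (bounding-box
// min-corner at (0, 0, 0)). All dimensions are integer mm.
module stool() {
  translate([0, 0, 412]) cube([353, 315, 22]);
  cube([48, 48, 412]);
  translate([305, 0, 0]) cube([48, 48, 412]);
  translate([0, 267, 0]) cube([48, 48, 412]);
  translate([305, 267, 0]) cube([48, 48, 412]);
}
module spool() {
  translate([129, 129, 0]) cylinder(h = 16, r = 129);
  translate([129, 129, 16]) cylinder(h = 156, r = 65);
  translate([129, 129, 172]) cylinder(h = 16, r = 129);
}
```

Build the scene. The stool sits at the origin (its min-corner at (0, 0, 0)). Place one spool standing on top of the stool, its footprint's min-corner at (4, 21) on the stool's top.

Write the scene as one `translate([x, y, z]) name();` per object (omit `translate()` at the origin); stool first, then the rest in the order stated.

stool();
translate([4, 21, 434]) spool();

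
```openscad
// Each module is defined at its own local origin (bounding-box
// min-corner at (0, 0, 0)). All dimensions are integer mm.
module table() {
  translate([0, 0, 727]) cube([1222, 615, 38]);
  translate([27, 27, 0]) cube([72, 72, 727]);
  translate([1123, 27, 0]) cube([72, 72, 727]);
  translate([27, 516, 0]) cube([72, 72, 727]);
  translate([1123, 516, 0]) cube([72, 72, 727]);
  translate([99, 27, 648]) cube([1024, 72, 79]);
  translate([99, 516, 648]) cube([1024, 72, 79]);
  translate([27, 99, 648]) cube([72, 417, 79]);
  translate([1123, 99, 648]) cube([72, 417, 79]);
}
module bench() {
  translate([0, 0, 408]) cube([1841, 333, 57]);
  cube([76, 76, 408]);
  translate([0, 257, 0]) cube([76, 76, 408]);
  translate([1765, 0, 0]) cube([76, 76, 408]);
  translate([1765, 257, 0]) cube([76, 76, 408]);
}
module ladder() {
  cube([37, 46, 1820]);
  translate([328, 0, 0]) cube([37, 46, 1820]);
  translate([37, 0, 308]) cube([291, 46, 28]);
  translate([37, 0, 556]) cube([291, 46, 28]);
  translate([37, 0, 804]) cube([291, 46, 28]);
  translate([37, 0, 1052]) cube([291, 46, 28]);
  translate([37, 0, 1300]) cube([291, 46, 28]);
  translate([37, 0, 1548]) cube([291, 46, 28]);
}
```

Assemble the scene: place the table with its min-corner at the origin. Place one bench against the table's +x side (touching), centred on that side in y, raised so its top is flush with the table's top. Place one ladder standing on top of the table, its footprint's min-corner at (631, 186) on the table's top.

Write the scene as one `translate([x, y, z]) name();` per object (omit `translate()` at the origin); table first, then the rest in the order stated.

table();
translate([1222, 141, 300]) bench();
translate([631, 186, 765]) ladder();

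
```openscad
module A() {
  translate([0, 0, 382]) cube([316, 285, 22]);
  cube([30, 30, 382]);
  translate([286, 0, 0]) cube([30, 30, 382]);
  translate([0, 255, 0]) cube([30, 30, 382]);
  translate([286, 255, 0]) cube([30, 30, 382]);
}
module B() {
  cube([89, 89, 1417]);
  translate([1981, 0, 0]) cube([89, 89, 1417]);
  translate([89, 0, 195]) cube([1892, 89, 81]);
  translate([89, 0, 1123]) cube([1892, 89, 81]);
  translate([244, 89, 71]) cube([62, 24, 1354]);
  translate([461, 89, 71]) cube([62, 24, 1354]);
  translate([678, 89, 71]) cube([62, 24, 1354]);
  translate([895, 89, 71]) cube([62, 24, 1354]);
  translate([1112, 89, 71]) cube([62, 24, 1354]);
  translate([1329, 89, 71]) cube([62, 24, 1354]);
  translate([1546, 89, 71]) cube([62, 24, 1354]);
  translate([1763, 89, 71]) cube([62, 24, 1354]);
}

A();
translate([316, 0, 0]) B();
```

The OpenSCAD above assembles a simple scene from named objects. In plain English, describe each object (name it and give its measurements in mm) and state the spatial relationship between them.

A is a four-legged stool. The seat is a 316×285×22 mm slab whose top surface is at z = 404 mm; four square legs, each 30×30 mm in cross-section, run from the floor (z = 0) to the underside of the seat, each flush with a corner of the seat.

B is a fence section. Two 89×89 mm posts, 1417 mm tall, stand on the floor with a clear span of 1892 mm between their inner faces. Two horizontal rails of 89×81 mm section span the gap between the posts with their undersides at z = 195 mm and z = 1123 mm, flush with the posts' −y face. 8 pickets, each 62 mm wide, 24 mm thick and 1354 mm tall, are fixed to the +y face of the rails with their bottoms at z = 71 mm, evenly spaced across the span with equal gaps (rounded down to the nearest mm) at the −x end and between each pair — any rounding remainder accumulates at the +x end.

The fence section is against the stool's +x side, with their −y faces flush.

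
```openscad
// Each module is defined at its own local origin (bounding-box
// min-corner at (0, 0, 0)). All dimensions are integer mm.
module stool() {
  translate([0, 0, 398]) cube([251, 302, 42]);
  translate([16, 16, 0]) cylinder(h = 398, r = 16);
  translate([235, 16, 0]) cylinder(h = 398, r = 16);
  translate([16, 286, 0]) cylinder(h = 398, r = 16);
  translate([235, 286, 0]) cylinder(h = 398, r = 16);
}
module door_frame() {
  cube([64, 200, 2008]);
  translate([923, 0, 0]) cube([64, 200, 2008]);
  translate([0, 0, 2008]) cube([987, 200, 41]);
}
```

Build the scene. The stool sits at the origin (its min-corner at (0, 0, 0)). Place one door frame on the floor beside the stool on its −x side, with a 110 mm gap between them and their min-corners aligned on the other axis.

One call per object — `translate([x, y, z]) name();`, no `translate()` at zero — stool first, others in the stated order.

stool();
translate([-1097, 0, 0]) door_frame();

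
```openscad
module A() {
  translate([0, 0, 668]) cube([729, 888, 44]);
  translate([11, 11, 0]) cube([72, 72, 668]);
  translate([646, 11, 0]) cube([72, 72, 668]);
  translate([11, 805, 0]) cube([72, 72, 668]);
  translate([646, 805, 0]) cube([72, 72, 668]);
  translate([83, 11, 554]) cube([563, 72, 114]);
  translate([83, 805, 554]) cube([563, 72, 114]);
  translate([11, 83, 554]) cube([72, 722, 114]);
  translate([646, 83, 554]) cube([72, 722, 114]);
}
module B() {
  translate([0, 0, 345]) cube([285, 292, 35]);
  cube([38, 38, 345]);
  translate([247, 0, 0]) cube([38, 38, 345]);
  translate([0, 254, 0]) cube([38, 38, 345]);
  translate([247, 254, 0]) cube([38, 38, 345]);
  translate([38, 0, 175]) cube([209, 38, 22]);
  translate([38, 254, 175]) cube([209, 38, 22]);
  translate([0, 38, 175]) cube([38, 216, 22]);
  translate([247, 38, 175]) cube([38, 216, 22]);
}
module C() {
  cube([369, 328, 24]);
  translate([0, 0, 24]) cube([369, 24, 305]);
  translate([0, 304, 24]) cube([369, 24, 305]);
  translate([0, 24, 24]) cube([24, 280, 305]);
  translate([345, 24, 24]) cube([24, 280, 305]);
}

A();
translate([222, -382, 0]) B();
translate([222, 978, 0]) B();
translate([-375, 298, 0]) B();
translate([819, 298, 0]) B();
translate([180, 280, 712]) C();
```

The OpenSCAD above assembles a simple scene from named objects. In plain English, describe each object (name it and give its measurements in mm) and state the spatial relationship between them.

A is a table: top 729 mm (x) × 888 mm (y), 44 mm thick, upper face at z = 712 mm, on four 72×72 mm square legs, each inset 11 mm from the nearest pair of top edges, running from z = 0 to the bottom of the top. Four apron rails, 72 mm thick and 114 mm tall, run between adjacent legs with their top edges flush with the underside of the top and their outer faces flush with the legs' outer faces.

B is a simple wooden stool: a rectangular seat 285 mm (x) by 292 mm (y), 35 mm thick, top face at z = 380 mm, on four square legs, each 38×38 mm in cross-section. The legs rest on z = 0, each flush with a corner of the seat. Four stretchers, 38 mm wide and 22 mm tall, connect adjacent legs with their undersides at z = 175 mm, each running between the inner faces of the legs it joins and aligned with the legs' outer faces on the other axis.

C is an open-topped rectangular box: outside dimensions 369×328×329 mm, with a uniform wall and base thickness of 24 mm. The base is a full 369×328 slab on the floor; four walls sit on top of the base. The front and back walls (the −y and +y sides) span the full width; the two side walls fit between them.

Four stools sit around the table at the −y, +y, −x, +x sides. The open box is on top of the table, centred.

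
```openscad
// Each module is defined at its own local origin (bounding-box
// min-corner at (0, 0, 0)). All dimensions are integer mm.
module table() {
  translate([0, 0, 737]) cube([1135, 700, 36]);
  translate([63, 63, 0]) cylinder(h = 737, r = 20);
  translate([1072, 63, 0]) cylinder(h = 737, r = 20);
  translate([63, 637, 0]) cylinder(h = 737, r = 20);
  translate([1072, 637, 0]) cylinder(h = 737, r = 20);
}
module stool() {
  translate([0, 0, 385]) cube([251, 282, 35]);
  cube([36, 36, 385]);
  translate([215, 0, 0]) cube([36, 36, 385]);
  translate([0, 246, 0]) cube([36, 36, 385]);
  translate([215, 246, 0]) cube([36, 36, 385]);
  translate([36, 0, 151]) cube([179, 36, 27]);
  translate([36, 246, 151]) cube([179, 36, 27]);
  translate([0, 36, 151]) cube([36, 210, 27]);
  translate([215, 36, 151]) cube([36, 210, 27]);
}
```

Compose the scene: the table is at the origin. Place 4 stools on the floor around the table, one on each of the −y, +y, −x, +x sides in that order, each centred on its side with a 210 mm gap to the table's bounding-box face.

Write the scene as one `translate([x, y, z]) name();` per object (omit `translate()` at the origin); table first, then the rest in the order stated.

table();
translate([442, -492, 0]) stool();
translate([442, 910, 0]) stool();
translate([-461, 209, 0]) stool();
translate([1345, 209, 0]) stool();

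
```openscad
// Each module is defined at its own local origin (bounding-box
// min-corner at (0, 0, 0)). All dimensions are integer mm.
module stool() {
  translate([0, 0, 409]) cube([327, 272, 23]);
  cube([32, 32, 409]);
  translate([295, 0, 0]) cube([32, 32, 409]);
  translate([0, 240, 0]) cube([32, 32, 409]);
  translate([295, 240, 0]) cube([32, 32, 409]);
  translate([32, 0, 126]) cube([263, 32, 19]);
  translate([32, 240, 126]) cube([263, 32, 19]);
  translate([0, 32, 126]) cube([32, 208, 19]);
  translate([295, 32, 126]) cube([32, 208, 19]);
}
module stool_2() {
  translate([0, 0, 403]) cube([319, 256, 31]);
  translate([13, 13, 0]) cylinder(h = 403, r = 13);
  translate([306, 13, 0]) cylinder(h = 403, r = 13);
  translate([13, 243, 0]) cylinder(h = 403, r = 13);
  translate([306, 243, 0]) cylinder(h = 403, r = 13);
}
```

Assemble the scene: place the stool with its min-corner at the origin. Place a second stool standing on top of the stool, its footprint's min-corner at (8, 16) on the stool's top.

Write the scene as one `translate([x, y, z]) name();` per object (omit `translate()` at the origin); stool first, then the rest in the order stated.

stool();
translate([8, 16, 432]) stool_2();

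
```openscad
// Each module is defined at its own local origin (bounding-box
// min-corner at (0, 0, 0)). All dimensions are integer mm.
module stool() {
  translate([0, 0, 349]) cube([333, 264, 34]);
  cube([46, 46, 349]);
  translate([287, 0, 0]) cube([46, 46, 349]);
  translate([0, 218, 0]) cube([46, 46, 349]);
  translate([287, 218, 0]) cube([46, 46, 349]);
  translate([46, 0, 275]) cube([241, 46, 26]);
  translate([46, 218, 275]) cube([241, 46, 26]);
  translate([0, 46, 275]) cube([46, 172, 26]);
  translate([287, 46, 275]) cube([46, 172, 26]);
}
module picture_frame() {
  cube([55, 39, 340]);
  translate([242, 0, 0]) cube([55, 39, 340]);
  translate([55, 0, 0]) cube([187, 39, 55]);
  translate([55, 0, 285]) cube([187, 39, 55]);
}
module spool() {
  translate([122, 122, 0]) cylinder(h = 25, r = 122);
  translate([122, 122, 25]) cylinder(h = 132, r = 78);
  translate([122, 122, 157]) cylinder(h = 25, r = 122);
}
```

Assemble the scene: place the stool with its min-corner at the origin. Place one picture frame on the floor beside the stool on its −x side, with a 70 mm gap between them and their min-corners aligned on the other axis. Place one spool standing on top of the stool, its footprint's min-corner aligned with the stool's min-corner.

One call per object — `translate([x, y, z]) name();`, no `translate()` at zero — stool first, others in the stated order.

stool();
translate([-367, 0, 0]) picture_frame();
translate([0, 0, 383]) spool();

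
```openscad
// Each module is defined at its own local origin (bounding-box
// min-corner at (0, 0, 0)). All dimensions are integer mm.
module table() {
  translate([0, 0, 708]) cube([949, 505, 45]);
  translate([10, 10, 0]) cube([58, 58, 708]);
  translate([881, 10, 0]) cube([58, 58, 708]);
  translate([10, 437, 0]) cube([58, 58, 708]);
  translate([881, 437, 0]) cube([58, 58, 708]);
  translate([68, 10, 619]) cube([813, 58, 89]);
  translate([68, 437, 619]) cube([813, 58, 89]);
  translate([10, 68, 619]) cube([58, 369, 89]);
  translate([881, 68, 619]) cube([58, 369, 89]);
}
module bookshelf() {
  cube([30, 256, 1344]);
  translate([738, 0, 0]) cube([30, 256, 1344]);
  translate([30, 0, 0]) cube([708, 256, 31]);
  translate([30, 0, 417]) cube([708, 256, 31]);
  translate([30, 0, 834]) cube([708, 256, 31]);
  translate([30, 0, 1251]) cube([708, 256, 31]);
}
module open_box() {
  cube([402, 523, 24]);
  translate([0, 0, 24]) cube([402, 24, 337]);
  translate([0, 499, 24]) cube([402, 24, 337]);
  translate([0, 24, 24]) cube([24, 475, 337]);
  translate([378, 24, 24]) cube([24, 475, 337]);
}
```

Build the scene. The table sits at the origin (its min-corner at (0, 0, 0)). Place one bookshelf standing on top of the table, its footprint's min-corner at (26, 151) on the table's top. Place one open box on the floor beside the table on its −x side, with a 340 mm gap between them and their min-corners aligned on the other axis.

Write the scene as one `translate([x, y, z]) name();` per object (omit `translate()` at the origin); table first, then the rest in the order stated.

table();
translate([26, 151, 753]) bookshelf();
translate([-742, 0, 0]) open_box();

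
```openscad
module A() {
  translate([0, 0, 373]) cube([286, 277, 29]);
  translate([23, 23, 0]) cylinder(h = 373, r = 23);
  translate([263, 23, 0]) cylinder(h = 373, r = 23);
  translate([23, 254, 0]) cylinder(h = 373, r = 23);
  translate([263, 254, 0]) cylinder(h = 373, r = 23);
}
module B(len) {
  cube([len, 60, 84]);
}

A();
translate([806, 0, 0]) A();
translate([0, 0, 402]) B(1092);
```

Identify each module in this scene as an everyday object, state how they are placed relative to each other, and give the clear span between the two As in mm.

Second stool starts at x = 806; first ends at x = 286; clear span = 806 − 286 = 520 mm.

A is a stool. B is a beam. A beam spans the tops of two stools. The clear span between the two stools is 520 mm.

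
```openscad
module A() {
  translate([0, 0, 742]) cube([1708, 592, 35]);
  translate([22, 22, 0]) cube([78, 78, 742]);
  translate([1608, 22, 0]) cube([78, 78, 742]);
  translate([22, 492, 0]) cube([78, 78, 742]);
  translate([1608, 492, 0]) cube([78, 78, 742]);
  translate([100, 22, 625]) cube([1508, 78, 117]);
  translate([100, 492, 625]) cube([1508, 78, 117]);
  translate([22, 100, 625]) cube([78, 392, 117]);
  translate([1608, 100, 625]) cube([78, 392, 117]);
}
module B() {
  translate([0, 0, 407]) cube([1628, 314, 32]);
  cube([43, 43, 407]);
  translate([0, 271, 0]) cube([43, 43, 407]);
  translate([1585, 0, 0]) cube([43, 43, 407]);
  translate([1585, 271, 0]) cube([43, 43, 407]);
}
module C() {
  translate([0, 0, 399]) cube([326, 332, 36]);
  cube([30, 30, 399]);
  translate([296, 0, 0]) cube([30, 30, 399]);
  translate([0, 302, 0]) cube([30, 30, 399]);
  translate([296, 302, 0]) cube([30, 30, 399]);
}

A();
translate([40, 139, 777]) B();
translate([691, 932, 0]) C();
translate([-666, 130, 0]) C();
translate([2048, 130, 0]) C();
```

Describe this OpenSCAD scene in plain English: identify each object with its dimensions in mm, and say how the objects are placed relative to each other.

A is a rectangular dining table. The top is 1708×592×35 mm with its upper surface at z = 777 mm. It stands on four 78×78 mm square legs, each inset 22 mm from the nearest pair of top edges, running from the floor to the underside of the top. Four apron rails, 78 mm thick and 117 mm tall, run between adjacent legs with their top edges flush with the underside of the top and their outer faces flush with the legs' outer faces.

B is a bench: a 1628×314 mm seat slab, 32 mm thick, top at z = 439 mm, on four 43×43 mm square legs flush with the seat corners and standing on z = 0.

C is a simple wooden stool: a rectangular seat 326 mm (x) by 332 mm (y), 36 mm thick, top face at z = 435 mm, on four square legs, each 30×30 mm in cross-section. The legs rest on z = 0, each flush with a corner of the seat.

The bench is on top of the table, centred. Three stools sit around the table at the +y, −x, +x sides.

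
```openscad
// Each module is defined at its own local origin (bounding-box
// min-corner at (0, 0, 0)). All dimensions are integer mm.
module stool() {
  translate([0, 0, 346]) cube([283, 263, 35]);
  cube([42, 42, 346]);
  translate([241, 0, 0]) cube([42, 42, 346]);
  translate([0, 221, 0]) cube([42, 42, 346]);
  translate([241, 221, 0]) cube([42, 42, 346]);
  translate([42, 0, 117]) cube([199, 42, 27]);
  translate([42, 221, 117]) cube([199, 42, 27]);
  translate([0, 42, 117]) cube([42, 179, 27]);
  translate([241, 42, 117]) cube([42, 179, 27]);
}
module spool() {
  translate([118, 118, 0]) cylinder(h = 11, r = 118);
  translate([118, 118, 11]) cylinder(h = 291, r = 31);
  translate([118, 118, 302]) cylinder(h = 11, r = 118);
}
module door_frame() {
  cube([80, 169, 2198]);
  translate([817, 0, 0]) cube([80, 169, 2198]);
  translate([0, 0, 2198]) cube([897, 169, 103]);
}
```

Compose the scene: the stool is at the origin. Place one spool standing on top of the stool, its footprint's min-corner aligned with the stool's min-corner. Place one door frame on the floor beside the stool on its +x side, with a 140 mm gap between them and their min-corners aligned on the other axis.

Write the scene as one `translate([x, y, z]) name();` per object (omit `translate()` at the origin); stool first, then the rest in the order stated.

stool();
translate([0, 0, 381]) spool();
translate([423, 0, 0]) door_frame();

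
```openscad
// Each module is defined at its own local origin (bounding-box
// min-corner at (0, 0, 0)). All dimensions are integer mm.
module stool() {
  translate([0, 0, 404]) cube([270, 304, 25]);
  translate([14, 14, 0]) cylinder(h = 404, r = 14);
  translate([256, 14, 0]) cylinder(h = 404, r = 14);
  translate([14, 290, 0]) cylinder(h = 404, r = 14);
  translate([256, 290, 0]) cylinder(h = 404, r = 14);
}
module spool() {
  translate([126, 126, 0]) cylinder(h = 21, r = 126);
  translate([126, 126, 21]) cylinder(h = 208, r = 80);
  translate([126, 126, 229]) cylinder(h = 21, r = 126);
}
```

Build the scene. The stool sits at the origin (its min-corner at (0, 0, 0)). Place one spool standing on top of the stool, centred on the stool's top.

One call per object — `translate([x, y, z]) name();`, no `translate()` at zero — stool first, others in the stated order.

stool();
translate([9, 26, 429]) spool();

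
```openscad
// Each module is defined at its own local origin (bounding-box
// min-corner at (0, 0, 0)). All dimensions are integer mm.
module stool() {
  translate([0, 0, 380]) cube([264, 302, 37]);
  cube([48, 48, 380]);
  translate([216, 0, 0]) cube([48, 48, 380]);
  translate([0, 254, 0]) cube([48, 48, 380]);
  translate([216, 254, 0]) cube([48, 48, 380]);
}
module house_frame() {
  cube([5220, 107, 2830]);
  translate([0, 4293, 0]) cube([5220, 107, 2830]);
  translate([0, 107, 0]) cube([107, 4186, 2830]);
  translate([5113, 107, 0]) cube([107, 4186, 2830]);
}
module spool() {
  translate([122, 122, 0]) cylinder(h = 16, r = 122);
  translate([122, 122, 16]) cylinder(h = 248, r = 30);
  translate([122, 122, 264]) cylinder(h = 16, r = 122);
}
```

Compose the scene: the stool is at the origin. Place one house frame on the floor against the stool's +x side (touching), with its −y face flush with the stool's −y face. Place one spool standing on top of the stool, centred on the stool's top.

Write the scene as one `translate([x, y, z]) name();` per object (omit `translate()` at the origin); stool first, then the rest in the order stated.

stool();
translate([264, 0, 0]) house_frame();
translate([10, 29, 417]) spool();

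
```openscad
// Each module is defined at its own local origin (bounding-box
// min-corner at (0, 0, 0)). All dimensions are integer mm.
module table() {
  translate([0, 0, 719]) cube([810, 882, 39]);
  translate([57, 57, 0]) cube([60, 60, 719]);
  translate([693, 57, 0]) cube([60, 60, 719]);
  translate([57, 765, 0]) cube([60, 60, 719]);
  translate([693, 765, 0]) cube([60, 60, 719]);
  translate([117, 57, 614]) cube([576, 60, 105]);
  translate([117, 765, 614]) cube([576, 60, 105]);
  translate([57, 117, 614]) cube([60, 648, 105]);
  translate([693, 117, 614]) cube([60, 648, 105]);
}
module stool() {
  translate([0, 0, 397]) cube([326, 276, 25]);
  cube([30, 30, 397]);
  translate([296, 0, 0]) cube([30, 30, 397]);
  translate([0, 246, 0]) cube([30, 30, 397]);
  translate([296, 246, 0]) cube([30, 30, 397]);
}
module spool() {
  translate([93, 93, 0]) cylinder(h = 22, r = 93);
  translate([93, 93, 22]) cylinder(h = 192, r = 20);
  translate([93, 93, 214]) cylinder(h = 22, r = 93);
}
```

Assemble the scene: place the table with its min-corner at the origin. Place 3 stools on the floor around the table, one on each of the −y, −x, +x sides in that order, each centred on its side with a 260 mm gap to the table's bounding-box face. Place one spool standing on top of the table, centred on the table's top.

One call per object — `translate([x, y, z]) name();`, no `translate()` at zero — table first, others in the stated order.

table();
translate([242, -536, 0]) stool();
translate([-586, 303, 0]) stool();
translate([1070, 303, 0]) stool();
translate([312, 348, 758]) spool();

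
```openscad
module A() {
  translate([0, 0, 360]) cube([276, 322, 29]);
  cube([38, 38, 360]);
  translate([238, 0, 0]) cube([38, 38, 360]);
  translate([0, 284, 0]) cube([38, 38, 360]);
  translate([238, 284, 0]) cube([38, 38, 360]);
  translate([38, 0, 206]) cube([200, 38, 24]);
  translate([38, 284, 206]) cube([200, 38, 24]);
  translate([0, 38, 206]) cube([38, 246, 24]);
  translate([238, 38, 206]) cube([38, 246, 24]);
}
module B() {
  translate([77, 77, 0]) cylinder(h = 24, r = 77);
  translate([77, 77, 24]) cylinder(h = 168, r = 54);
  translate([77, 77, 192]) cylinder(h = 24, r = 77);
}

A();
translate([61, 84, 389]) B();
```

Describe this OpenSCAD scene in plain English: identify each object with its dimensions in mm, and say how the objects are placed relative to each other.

A is a four-legged stool. The seat is 276×322 mm, 29 mm thick, top at z = 389 mm. It stands on four square legs, each 38×38 mm in cross-section, from z = 0 to the seat underside, each flush with a corner of the seat. Four stretchers, 38 mm wide and 24 mm tall, connect adjacent legs with their undersides at z = 206 mm, each running between the inner faces of the legs it joins and aligned with the legs' outer faces on the other axis.

B is a spool: two coaxial disc flanges of radius 77 mm and thickness 24 mm, joined by a core cylinder of radius 54 mm and height 168 mm. The lower flange rests on z = 0 and the three cylinders share a vertical axis.

The spool is on top of the stool, centred.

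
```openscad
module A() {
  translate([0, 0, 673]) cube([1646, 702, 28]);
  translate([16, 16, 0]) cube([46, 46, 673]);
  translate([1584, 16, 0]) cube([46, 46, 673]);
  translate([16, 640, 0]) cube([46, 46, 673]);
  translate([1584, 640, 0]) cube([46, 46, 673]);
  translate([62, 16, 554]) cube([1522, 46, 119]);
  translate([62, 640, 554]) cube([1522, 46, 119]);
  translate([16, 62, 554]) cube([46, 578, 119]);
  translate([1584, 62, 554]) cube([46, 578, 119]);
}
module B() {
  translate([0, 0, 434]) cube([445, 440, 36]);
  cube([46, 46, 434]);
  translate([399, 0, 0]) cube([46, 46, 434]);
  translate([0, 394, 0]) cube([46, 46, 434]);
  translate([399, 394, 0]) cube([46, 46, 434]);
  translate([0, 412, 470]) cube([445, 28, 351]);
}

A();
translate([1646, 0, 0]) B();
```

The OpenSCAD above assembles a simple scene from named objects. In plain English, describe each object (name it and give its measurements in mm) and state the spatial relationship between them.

A is a rectangular dining table. The top is 1646×702×28 mm with its upper surface at z = 701 mm. It stands on four 46×46 mm square legs, each inset 16 mm from the nearest pair of top edges, running from the floor to the underside of the top. Four apron rails, 46 mm thick and 119 mm tall, run between adjacent legs with their top edges flush with the underside of the top and their outer faces flush with the legs' outer faces.

B is a chair: 445×440 mm seat, 36 mm thick, top at z = 470 mm, on four 46 mm square corner legs flush with the seat edges. A 28 mm thick backrest slab spans the full seat width, extending 351 mm above the seat top, its back face flush with the seat's +y edge.

The chair is against the table's +x side, with their −y faces flush.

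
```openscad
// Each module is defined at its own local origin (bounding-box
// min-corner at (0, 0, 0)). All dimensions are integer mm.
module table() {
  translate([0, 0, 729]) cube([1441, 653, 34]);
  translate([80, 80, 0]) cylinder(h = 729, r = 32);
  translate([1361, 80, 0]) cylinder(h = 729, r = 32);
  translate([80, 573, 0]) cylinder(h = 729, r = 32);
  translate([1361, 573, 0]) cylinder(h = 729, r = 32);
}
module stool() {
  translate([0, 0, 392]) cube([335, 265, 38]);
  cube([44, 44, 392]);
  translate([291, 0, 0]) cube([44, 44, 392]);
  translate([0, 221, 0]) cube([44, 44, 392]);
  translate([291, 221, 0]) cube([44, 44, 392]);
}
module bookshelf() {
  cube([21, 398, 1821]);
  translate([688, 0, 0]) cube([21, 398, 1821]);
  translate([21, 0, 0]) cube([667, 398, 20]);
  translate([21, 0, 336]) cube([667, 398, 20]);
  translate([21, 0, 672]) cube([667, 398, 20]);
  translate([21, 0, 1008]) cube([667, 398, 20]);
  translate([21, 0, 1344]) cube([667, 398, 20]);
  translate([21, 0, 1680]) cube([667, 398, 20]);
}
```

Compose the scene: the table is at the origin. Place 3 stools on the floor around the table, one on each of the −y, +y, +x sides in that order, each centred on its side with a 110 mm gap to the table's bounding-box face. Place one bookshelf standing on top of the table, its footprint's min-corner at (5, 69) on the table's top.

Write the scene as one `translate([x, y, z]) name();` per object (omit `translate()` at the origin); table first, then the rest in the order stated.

table();
translate([553, -375, 0]) stool();
translate([553, 763, 0]) stool();
translate([1551, 194, 0]) stool();
translate([5, 69, 763]) bookshelf();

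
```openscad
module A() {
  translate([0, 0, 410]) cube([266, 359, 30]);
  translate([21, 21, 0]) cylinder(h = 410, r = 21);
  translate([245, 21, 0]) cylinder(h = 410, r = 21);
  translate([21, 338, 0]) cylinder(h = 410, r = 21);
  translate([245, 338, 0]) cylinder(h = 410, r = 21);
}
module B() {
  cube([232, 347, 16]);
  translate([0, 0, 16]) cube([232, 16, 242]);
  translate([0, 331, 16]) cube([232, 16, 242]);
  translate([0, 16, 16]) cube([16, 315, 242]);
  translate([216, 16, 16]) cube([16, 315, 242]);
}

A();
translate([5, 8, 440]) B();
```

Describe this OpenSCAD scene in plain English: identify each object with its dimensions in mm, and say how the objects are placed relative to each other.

A is a simple wooden stool: a rectangular seat 266 mm (x) by 359 mm (y), 30 mm thick, top face at z = 440 mm, on four round legs, each 42 mm in diameter. The legs rest on z = 0, each leg's axis is inset half a diameter from the nearest pair of seat edges (so the leg's bounding box is flush with the corner).

B is an open storage box with external size 232×347×258 mm and wall thickness 16 mm (the base is also 16 mm thick). The base covers the whole footprint; the four walls stand on the base, with the y-facing walls full-width and the x-facing walls fitting between their inner faces.

The open box is on top of the stool.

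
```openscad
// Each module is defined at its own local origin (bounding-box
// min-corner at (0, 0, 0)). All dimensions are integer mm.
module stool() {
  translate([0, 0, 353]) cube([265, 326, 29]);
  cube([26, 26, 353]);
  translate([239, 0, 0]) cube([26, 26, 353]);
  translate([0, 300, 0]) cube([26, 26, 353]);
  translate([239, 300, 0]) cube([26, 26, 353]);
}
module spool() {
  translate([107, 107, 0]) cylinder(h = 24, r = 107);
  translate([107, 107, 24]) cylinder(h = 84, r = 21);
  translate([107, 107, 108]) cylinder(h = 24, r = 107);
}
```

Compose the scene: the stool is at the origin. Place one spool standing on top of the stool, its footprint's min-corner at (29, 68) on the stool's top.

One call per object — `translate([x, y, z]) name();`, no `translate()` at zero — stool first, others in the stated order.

stool();
translate([29, 68, 382]) spool();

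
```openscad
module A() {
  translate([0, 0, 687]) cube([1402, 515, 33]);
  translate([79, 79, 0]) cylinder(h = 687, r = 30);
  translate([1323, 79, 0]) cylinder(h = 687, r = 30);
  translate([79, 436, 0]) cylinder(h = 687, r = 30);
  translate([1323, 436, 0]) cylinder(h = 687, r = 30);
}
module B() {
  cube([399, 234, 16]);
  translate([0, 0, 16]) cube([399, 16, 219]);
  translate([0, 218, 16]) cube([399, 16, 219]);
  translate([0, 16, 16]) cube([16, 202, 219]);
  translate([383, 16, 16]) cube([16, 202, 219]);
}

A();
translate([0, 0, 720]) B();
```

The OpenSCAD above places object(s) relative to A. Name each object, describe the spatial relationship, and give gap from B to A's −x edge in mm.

The open box's min-x is at 0; the table's min-x is 0; gap = 0 mm.

A is a table. B is an open box. The open box is on top of the table. The gap from the open box to the table's −x edge is 0 mm.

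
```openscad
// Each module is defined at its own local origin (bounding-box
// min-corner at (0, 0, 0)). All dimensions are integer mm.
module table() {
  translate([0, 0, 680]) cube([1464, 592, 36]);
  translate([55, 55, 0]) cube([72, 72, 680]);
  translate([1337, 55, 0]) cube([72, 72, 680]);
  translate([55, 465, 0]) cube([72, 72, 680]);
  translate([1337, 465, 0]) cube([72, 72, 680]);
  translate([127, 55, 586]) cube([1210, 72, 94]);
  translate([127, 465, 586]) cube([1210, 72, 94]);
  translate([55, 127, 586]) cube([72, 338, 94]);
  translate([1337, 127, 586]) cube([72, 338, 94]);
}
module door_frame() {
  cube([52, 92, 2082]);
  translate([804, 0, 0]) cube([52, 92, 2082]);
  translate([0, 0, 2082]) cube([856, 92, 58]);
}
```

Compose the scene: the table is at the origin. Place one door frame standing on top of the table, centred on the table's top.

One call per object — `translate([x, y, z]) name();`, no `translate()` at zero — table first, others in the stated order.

table();
translate([304, 250, 716]) door_frame();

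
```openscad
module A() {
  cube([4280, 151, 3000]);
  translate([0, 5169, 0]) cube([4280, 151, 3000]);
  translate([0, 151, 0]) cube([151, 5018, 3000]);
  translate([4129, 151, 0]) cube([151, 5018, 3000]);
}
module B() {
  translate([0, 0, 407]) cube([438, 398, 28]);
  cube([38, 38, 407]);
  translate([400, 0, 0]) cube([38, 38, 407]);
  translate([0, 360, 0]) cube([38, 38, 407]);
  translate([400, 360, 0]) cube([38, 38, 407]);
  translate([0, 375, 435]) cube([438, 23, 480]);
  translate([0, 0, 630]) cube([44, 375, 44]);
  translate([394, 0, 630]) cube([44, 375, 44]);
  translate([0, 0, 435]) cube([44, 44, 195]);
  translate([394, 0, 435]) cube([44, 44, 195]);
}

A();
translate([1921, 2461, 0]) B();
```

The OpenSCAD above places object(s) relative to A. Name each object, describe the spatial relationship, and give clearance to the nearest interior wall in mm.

Clearances: x = 1770, y = 2310; minimum 1770 mm.

A is a house frame. B is a chair. The chair sits inside the house frame, centred. The clearance to the nearest interior wall is 1770 mm.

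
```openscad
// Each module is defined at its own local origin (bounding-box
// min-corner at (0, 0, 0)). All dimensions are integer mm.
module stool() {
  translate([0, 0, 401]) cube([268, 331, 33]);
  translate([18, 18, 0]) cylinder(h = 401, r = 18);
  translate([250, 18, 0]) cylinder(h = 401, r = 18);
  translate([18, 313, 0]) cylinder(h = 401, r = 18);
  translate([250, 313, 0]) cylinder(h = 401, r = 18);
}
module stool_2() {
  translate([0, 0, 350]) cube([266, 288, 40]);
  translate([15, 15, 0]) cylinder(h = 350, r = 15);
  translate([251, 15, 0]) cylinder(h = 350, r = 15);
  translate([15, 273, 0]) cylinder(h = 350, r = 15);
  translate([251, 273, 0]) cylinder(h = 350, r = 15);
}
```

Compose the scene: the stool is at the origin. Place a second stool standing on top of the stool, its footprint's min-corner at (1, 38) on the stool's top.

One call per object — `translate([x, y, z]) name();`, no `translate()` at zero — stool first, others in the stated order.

stool();
translate([1, 38, 434]) stool_2();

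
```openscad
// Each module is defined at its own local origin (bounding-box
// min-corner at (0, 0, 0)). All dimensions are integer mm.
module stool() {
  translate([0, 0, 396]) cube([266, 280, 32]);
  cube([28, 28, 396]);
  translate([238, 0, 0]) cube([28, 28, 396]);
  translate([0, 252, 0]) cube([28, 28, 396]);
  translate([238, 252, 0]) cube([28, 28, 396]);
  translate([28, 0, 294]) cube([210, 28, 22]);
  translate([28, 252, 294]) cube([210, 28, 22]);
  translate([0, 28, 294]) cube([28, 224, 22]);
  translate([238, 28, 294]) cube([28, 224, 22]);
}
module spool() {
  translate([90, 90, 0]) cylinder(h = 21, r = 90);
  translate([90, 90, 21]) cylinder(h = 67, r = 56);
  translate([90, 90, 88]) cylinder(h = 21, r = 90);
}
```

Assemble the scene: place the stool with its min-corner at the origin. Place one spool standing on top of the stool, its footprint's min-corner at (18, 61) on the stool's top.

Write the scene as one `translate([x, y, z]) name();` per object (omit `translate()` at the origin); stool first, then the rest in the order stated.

stool();
translate([18, 61, 428]) spool();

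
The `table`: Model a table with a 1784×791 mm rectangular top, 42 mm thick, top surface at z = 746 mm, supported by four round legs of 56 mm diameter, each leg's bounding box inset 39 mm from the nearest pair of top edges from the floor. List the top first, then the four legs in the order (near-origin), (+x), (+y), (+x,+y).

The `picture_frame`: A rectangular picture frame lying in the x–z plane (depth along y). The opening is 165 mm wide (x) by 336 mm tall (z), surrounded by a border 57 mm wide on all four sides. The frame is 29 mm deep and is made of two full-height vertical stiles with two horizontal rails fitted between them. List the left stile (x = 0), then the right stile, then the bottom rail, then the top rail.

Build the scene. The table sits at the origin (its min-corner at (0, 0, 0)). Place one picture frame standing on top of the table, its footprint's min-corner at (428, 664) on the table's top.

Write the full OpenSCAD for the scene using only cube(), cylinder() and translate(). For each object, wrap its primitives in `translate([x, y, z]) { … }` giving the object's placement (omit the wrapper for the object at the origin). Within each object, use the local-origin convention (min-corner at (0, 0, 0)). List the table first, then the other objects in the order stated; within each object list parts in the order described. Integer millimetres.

translate([0, 0, 704]) cube([1784, 791, 42]);
translate([67, 67, 0]) cylinder(h = 704, r = 28);
translate([1717, 67, 0]) cylinder(h = 704, r = 28);
translate([67, 724, 0]) cylinder(h = 704, r = 28);
translate([1717, 724, 0]) cylinder(h = 704, r = 28);
translate([428, 664, 746]) {
  cube([57, 29, 450]);
  translate([222, 0, 0]) cube([57, 29, 450]);
  translate([57, 0, 0]) cube([165, 29, 57]);
  translate([57, 0, 393]) cube([165, 29, 57]);
}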